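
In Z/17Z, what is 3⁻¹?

6

17 = 5*3 + 2
3 = 1*2 + 1
2 = 2*1 + 0
gcd(3, 17) = 1, so the inverse exists.
Bézout: 1 = −1*17 + 6*3.
So 3⁻¹ ≡ 6 (mod 17).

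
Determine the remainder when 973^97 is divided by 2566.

193

Using repeated squaring:
973^1 ≡ 973 (mod 2566)
973^2 ≡ 973^2 = 946729 ≡ 2441 (mod 2566)
973^4 ≡ 2441^2 = 5958481 ≡ 229 (mod 2566)
973^8 ≡ 229^2 = 52441 ≡ 1121 (mod 2566)
973^16 ≡ 1121^2 = 1256641 ≡ 1867 (mod 2566)
973^32 ≡ 1867^2 = 3485689 ≡ 1061 (mod 2566)
973^64 ≡ 1061^2 = 1125721 ≡ 1813 (mod 2566)
973^97 = 973^64 * 973^32 * 973^1 ≡ 1813 * 1061 * 973 (mod 2566).
Accumulate the product:
1813 * 1061 = 1923593 ≡ 1659
1659 * 973 = 1614207 ≡ 193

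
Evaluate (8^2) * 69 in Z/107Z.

29

(8)^2 ≡ 64 (mod 107)
64 * 69 = 4416 ≡ 29 (mod 107)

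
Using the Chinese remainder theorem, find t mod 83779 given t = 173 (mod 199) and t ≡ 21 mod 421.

199⁻¹ mod 421: 199*366 ≡ 1 (mod 421), so 199⁻¹ ≡ 366.
t = 173 + 199*((21 − 173)*366 mod 421) = 173 + 199*361 = 72012.
Check: 72012 mod 199 = 173, 72012 mod 421 = 21. ✓

72012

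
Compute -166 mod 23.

18

-166 = -8*23 + 18, so -166 ≡ 18 (mod 23).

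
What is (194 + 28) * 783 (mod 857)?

194 + 28 = 222
222 * 783 = 173826 ≡ 712 (mod 857)

712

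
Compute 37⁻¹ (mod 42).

25

Run the extended Euclidean algorithm:
42 = 1*37 + 5
37 = 7*5 + 2
5 = 2*2 + 1
2 = 2*1 + 0
gcd(37, 42) = 1, so the inverse exists.
Bézout: 1 = 15*42 − 17*37.
So 37⁻¹ ≡ −17 ≡ 25 (mod 42).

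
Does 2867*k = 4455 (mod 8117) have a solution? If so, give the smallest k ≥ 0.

950

gcd(2867, 8117) = 1, so a unique solution mod 8117 exists.
2867⁻¹ ≡ 2633 (mod 8117).
k ≡ 2633*4455 ≡ 950 (mod 8117).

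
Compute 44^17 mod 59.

17 in binary is 10001, i.e. 17 = 16 + 1.
44^1 ≡ 44 (mod 59)
44^2 ≡ 44^2 = 1936 ≡ 48 (mod 59)
44^4 ≡ 48^2 = 2304 ≡ 3 (mod 59)
44^8 ≡ 3^2 = 9 (mod 59)
44^16 ≡ 9^2 = 81 ≡ 22 (mod 59)
44^17 = 44^16 · 44^1 ≡ 22 · 44 (mod 59).
22 · 44 = 968 ≡ 24 (mod 59).

24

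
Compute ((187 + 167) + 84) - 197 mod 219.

22

187 + 167 = 354 ≡ 135 (mod 219)
135 + 84 = 219 ≡ 0 (mod 219)
0 - 197 = -197 ≡ 22 (mod 219)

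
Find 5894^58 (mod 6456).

Using repeated squaring:
58 in binary is 111010, i.e. 58 = 32 + 16 + 8 + 2.
5894^1 ≡ 5894 (mod 6456)
5894^2 ≡ 5894^2 = 34739236 ≡ 5956 (mod 6456)
5894^4 ≡ 5956^2 = 35473936 ≡ 4672 (mod 6456)
5894^8 ≡ 4672^2 = 21827584 ≡ 6304 (mod 6456)
5894^16 ≡ 6304^2 = 39740416 ≡ 3736 (mod 6456)
5894^32 ≡ 3736^2 = 13957696 ≡ 6280 (mod 6456)
5894^58 = 5894^32 · 5894^16 · 5894^8 · 5894^2 ≡ 6280 · 3736 · 6304 · 5956 (mod 6456).
Accumulate the product:
6280 · 3736 = 23462080 ≡ 976
976 · 6304 = 6152704 ≡ 136
136 · 5956 = 810016 ≡ 3016

3016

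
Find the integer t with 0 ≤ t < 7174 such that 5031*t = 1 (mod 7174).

7174 = 1×5031 + 2143
5031 = 2×2143 + 745
2143 = 2×745 + 653
745 = 1×653 + 92
653 = 7×92 + 9
92 = 10×9 + 2
9 = 4×2 + 1
2 = 2×1 + 0
gcd(5031, 7174) = 1, so the inverse exists.
Back-substitute for 1:
1 = 1×9 − 4×2
  = −4×92 + 41×9
  = 41×653 − 291×92
  = −291×745 + 332×653
  = 332×2143 − 955×745
  = −955×5031 + 2242×2143
  = 2242×7174 − 3197×5031
So 5031⁻¹ ≡ −3197 ≡ 3977 (mod 7174).

3977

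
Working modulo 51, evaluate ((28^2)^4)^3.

(28)^2 ≡ 19 (mod 51)
(19)^4 ≡ 16 (mod 51)
(16)^3 ≡ 16 (mod 51)

16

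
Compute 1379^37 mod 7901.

By square-and-multiply:
37 in binary is 100101, i.e. 37 = 32 + 4 + 1.
1379^1 ≡ 1379 (mod 7901)
1379^2 ≡ 1379^2 = 1901641 ≡ 5401 (mod 7901)
1379^4 ≡ 5401^2 = 29170801 ≡ 309 (mod 7901)
1379^8 ≡ 309^2 = 95481 ≡ 669 (mod 7901)
1379^16 ≡ 669^2 = 447561 ≡ 5105 (mod 7901)
1379^32 ≡ 5105^2 = 26061025 ≡ 3527 (mod 7901)
1379^37 = 1379^32 · 1379^4 · 1379^1 ≡ 3527 · 309 · 1379 (mod 7901).
Accumulate the product:
3527 · 309 = 1089843 ≡ 7406
7406 · 1379 = 10212874 ≡ 4782

4782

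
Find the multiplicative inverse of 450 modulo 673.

673 = 1×450 + 223
450 = 2×223 + 4
223 = 55×4 + 3
4 = 1×3 + 1
3 = 3×1 + 0
gcd(450, 673) = 1, so the inverse exists.
Bézout: 1 = −113×673 + 169×450.
So 450⁻¹ ≡ 169 (mod 673).

169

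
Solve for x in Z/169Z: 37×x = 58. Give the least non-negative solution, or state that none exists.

166

gcd(37, 169) = 1, so a unique solution mod 169 exists.
37⁻¹ ≡ 32 (mod 169).
x ≡ 32×58 ≡ 166 (mod 169).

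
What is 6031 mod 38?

6031 = 158*38 + 27, so 6031 ≡ 27 (mod 38).

27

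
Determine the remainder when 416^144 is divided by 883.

782

Compute successive squares:
144 in binary is 10010000, i.e. 144 = 128 + 16.
416^1 ≡ 416 (mod 883)
416^2 ≡ 416^2 = 173056 ≡ 871 (mod 883)
416^4 ≡ 871^2 = 758641 ≡ 144 (mod 883)
416^8 ≡ 144^2 = 20736 ≡ 427 (mod 883)
416^16 ≡ 427^2 = 182329 ≡ 431 (mod 883)
416^32 ≡ 431^2 = 185761 ≡ 331 (mod 883)
416^64 ≡ 331^2 = 109561 ≡ 69 (mod 883)
416^128 ≡ 69^2 = 4761 ≡ 346 (mod 883)
416^144 = 416^128 × 416^16 ≡ 346 × 431 (mod 883).
346 × 431 = 149126 ≡ 782 (mod 883).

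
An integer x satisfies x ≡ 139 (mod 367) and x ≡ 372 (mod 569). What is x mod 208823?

21425

367⁻¹ mod 569: 367·369 ≡ 1 (mod 569), so 367⁻¹ ≡ 369.
x = 139 + 367·((372 − 139)·369 mod 569) = 139 + 367·58 = 21425.
Check: 21425 mod 367 = 139, 21425 mod 569 = 372. ✓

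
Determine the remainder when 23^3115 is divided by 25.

7

3115 in binary is 110000101011, i.e. 3115 = 2048 + 1024 + 32 + 8 + 2 + 1.
23^1 ≡ 23 (mod 25)
23^2 ≡ 23^2 = 529 ≡ 4 (mod 25)
23^4 ≡ 4^2 = 16 (mod 25)
23^8 ≡ 16^2 = 256 ≡ 6 (mod 25)
23^16 ≡ 6^2 = 36 ≡ 11 (mod 25)
23^32 ≡ 11^2 = 121 ≡ 21 (mod 25)
23^64 ≡ 21^2 = 441 ≡ 16 (mod 25)
23^128 ≡ 16^2 = 256 ≡ 6 (mod 25)
23^256 ≡ 6^2 = 36 ≡ 11 (mod 25)
23^512 ≡ 11^2 = 121 ≡ 21 (mod 25)
23^1024 ≡ 21^2 = 441 ≡ 16 (mod 25)
23^2048 ≡ 16^2 = 256 ≡ 6 (mod 25)
23^3115 = 23^2048 × 23^1024 × 23^32 × 23^8 × 23^2 × 23^1 ≡ 6 × 16 × 21 × 6 × 4 × 23 (mod 25).
Accumulate the product:
6 × 16 = 96 ≡ 21
21 × 21 = 441 ≡ 16
16 × 6 = 96 ≡ 21
21 × 4 = 84 ≡ 9
9 × 23 = 207 ≡ 7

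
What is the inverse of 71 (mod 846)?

Apply the Euclidean algorithm and back-substitute:
846 = 11×71 + 65
71 = 1×65 + 6
65 = 10×6 + 5
6 = 1×5 + 1
5 = 5×1 + 0
gcd(71, 846) = 1, so the inverse exists.
Back-substitute for 1:
1 = 1×6 − 1×5
  = −1×65 + 11×6
  = 11×71 − 12×65
  = −12×846 + 143×71
So 71⁻¹ ≡ 143 (mod 846).

143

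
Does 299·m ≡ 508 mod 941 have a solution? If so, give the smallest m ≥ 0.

gcd(299, 941) = 1, so a unique solution mod 941 exists.
299⁻¹ ≡ 834 (mod 941).
m ≡ 834·508 ≡ 222 (mod 941).

222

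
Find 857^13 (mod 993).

833

13 in binary is 1101, i.e. 13 = 8 + 4 + 1.
857^1 ≡ 857 (mod 993)
857^2 ≡ 857^2 = 734449 ≡ 622 (mod 993)
857^4 ≡ 622^2 = 386884 ≡ 607 (mod 993)
857^8 ≡ 607^2 = 368449 ≡ 46 (mod 993)
857^13 = 857^8 × 857^4 × 857^1 ≡ 46 × 607 × 857 (mod 993).
Accumulate the product:
46 × 607 = 27922 ≡ 118
118 × 857 = 101126 ≡ 833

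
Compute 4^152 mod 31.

Compute successive squares:
152 in binary is 10011000, i.e. 152 = 128 + 16 + 8.
4^1 ≡ 4 (mod 31)
4^2 ≡ 4^2 = 16 (mod 31)
4^4 ≡ 16^2 = 256 ≡ 8 (mod 31)
4^8 ≡ 8^2 = 64 ≡ 2 (mod 31)
4^16 ≡ 2^2 = 4 (mod 31)
4^32 ≡ 4^2 = 16 (mod 31)
4^64 ≡ 16^2 = 256 ≡ 8 (mod 31)
4^128 ≡ 8^2 = 64 ≡ 2 (mod 31)
4^152 = 4^128 * 4^16 * 4^8 ≡ 2 * 4 * 2 (mod 31).
Accumulate the product:
2 * 4 = 8
8 * 2 = 16

16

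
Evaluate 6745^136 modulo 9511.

By square-and-multiply:
136 in binary is 10001000, i.e. 136 = 128 + 8.
6745^1 ≡ 6745 (mod 9511)
6745^2 ≡ 6745^2 = 45495025 ≡ 3912 (mod 9511)
6745^4 ≡ 3912^2 = 15303744 ≡ 545 (mod 9511)
6745^8 ≡ 545^2 = 297025 ≡ 2184 (mod 9511)
6745^16 ≡ 2184^2 = 4769856 ≡ 4845 (mod 9511)
6745^32 ≡ 4845^2 = 23474025 ≡ 877 (mod 9511)
6745^64 ≡ 877^2 = 769129 ≡ 8249 (mod 9511)
6745^128 ≡ 8249^2 = 68046001 ≡ 4307 (mod 9511)
6745^136 = 6745^128 × 6745^8 ≡ 4307 × 2184 (mod 9511).
4307 × 2184 = 9406488 ≡ 109 (mod 9511).

109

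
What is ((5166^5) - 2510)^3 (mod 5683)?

1525

(5166)^5 ≡ 3680 (mod 5683)
3680 - 2510 = 1170
(1170)^3 ≡ 1525 (mod 5683)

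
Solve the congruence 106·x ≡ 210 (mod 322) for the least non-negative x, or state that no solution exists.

84

gcd(106, 322) = 2, and 2 | 210, so solutions exist.
Divide through by 2: 53·x ≡ 105 (mod 161).
53⁻¹ ≡ 79 (mod 161).
x ≡ 79·105 ≡ 84 (mod 161).
The smallest non-negative solution is x = 84.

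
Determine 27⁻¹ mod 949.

Apply the Euclidean algorithm and back-substitute:
949 = 35*27 + 4
27 = 6*4 + 3
4 = 1*3 + 1
3 = 3*1 + 0
gcd(27, 949) = 1, so the inverse exists.
Back-substitute for 1:
1 = 1*4 − 1*3
  = −1*27 + 7*4
  = 7*949 − 246*27
So 27⁻¹ ≡ −246 ≡ 703 (mod 949).

703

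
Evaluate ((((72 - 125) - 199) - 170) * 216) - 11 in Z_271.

164

72 - 125 = -53 ≡ 218 (mod 271)
218 - 199 = 19
19 - 170 = -151 ≡ 120 (mod 271)
120 * 216 = 25920 ≡ 175 (mod 271)
175 - 11 = 164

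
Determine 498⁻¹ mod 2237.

840

2237 = 4*498 + 245
498 = 2*245 + 8
245 = 30*8 + 5
8 = 1*5 + 3
5 = 1*3 + 2
3 = 1*2 + 1
2 = 2*1 + 0
gcd(498, 2237) = 1, so the inverse exists.
Bézout: 1 = −187*2237 + 840*498.
So 498⁻¹ ≡ 840 (mod 2237).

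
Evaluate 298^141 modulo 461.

348

By square-and-multiply:
298^1 ≡ 298 (mod 461)
298^2 ≡ 298^2 = 88804 ≡ 292 (mod 461)
298^4 ≡ 292^2 = 85264 ≡ 440 (mod 461)
298^8 ≡ 440^2 = 193600 ≡ 441 (mod 461)
298^16 ≡ 441^2 = 194481 ≡ 400 (mod 461)
298^32 ≡ 400^2 = 160000 ≡ 33 (mod 461)
298^64 ≡ 33^2 = 1089 ≡ 167 (mod 461)
298^128 ≡ 167^2 = 27889 ≡ 229 (mod 461)
298^141 = 298^128 × 298^8 × 298^4 × 298^1 ≡ 229 × 441 × 440 × 298 (mod 461).
Accumulate the product:
229 × 441 = 100989 ≡ 30
30 × 440 = 13200 ≡ 292
292 × 298 = 87016 ≡ 348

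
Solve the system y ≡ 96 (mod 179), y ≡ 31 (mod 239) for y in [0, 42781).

3855

179⁻¹ mod 239: 179·235 ≡ 1 (mod 239), so 179⁻¹ ≡ 235.
y = 96 + 179·((31 − 96)·235 mod 239) = 96 + 179·21 = 3855.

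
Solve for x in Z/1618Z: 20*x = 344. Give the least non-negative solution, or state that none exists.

179

gcd(20, 1618) = 2, and 2 | 344, so solutions exist.
Divide through by 2: 10*x = 172 (mod 809).
10⁻¹ ≡ 81 (mod 809).
x ≡ 81*172 ≡ 179 (mod 809).
The smallest non-negative solution is x = 179.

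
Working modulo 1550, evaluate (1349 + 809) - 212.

396

1349 + 809 = 2158 ≡ 608 (mod 1550)
608 - 212 = 396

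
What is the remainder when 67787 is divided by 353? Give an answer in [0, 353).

11

67787 = 192·353 + 11, so 67787 ≡ 11 (mod 353).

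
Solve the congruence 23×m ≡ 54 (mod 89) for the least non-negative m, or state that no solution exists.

gcd(23, 89) = 1, so a unique solution mod 89 exists.
23⁻¹ ≡ 31 (mod 89).
m ≡ 31×54 ≡ 72 (mod 89).

72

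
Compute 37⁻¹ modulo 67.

29

67 = 1×37 + 30
37 = 1×30 + 7
30 = 4×7 + 2
7 = 3×2 + 1
2 = 2×1 + 0
gcd(37, 67) = 1, so the inverse exists.
Back-substitute for 1:
1 = 1×7 − 3×2
  = −3×30 + 13×7
  = 13×37 − 16×30
  = −16×67 + 29×37
So 37⁻¹ ≡ 29 (mod 67).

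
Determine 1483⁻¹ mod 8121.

2059

By the extended Euclidean algorithm:
8121 = 5*1483 + 706
1483 = 2*706 + 71
706 = 9*71 + 67
71 = 1*67 + 4
67 = 16*4 + 3
4 = 1*3 + 1
3 = 3*1 + 0
gcd(1483, 8121) = 1, so the inverse exists.
Back-substitute for 1:
1 = 1*4 − 1*3
  = −1*67 + 17*4
  = 17*71 − 18*67
  = −18*706 + 179*71
  = 179*1483 − 376*706
  = −376*8121 + 2059*1483
So 1483⁻¹ ≡ 2059 (mod 8121).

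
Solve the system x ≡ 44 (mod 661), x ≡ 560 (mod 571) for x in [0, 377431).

104482

661⁻¹ mod 571: 661×184 ≡ 1 (mod 571), so 661⁻¹ ≡ 184.
x = 44 + 661×((560 − 44)×184 mod 571) = 44 + 661×158 = 104482.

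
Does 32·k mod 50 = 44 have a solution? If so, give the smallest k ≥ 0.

gcd(32, 50) = 2, and 2 | 44, so solutions exist.
Divide through by 2: 16·k = 22 (mod 25).
16⁻¹ ≡ 11 (mod 25).
k ≡ 11·22 ≡ 17 (mod 25).
The smallest non-negative solution is k = 17.

17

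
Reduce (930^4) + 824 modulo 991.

413

(930)^4 ≡ 580 (mod 991)
580 + 824 = 1404 ≡ 413 (mod 991)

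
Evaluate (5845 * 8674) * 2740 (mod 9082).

5845 * 8674 = 50699530 ≡ 3806 (mod 9082)
3806 * 2740 = 10428440 ≡ 2304 (mod 9082)

2304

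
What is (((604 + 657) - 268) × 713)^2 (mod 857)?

604 + 657 = 1261 ≡ 404 (mod 857)
404 - 268 = 136
136 × 713 = 96968 ≡ 127 (mod 857)
(127)^2 ≡ 703 (mod 857)

703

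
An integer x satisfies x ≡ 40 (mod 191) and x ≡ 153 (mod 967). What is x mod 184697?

191⁻¹ mod 967: 191×886 ≡ 1 (mod 967), so 191⁻¹ ≡ 886.
x = 40 + 191×((153 − 40)×886 mod 967) = 40 + 191×517 = 98787.

98787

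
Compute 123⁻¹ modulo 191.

132

191 = 1×123 + 68
123 = 1×68 + 55
68 = 1×55 + 13
55 = 4×13 + 3
13 = 4×3 + 1
3 = 3×1 + 0
gcd(123, 191) = 1, so the inverse exists.
Bézout: 1 = 38×191 − 59×123.
So 123⁻¹ ≡ −59 ≡ 132 (mod 191).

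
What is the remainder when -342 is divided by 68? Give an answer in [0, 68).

-342 = -6*68 + 66, so -342 ≡ 66 (mod 68).

66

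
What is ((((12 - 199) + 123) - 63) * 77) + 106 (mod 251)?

116

12 - 199 = -187 ≡ 64 (mod 251)
64 + 123 = 187
187 - 63 = 124
124 * 77 = 9548 ≡ 10 (mod 251)
10 + 106 = 116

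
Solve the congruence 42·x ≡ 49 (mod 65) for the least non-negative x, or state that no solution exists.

12

gcd(42, 65) = 1, so a unique solution mod 65 exists.
42⁻¹ ≡ 48 (mod 65).
x ≡ 48·49 ≡ 12 (mod 65).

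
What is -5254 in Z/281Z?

85

-5254 = -19·281 + 85, so -5254 ≡ 85 (mod 281).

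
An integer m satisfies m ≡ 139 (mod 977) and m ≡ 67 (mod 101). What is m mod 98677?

91977

977⁻¹ mod 101: 977·52 ≡ 1 (mod 101), so 977⁻¹ ≡ 52.
m = 139 + 977·((67 − 139)·52 mod 101) = 139 + 977·94 = 91977.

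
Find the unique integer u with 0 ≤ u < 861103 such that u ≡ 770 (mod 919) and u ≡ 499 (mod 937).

919⁻¹ mod 937: 919*52 ≡ 1 (mod 937), so 919⁻¹ ≡ 52.
u = 770 + 919*((499 − 770)*52 mod 937) = 770 + 919*900 = 827870.

827870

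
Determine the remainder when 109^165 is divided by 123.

By square-and-multiply:
165 in binary is 10100101, i.e. 165 = 128 + 32 + 4 + 1.
109^1 ≡ 109 (mod 123)
109^2 ≡ 109^2 = 11881 ≡ 73 (mod 123)
109^4 ≡ 73^2 = 5329 ≡ 40 (mod 123)
109^8 ≡ 40^2 = 1600 ≡ 1 (mod 123)
109^16 ≡ 1^2 = 1 (mod 123)
109^32 ≡ 1^2 = 1 (mod 123)
109^64 ≡ 1^2 = 1 (mod 123)
109^128 ≡ 1^2 = 1 (mod 123)
109^165 = 109^128 × 109^32 × 109^4 × 109^1 ≡ 1 × 1 × 40 × 109 (mod 123).
Accumulate the product:
1 × 1 = 1
1 × 40 = 40
40 × 109 = 4360 ≡ 55

55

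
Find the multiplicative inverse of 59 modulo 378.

By the extended Euclidean algorithm:
378 = 6×59 + 24
59 = 2×24 + 11
24 = 2×11 + 2
11 = 5×2 + 1
2 = 2×1 + 0
gcd(59, 378) = 1, so the inverse exists.
Back-substitute for 1:
1 = 1×11 − 5×2
  = −5×24 + 11×11
  = 11×59 − 27×24
  = −27×378 + 173×59
So 59⁻¹ ≡ 173 (mod 378).

173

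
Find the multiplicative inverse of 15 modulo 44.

3

Apply the Euclidean algorithm and back-substitute:
44 = 2×15 + 14
15 = 1×14 + 1
14 = 14×1 + 0
gcd(15, 44) = 1, so the inverse exists.
Back-substitute for 1:
1 = 1×15 − 1×14
  = −1×44 + 3×15
So 15⁻¹ ≡ 3 (mod 44).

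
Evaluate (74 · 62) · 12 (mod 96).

74 · 62 = 4588 ≡ 76 (mod 96)
76 · 12 = 912 ≡ 48 (mod 96)

48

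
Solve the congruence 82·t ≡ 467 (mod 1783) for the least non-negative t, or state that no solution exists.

1593

gcd(82, 1783) = 1, so a unique solution mod 1783 exists.
82⁻¹ ≡ 935 (mod 1783).
t ≡ 935·467 ≡ 1593 (mod 1783).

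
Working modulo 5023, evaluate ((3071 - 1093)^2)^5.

3071 - 1093 = 1978
(1978)^2 ≡ 4590 (mod 5023)
(4590)^5 ≡ 1572 (mod 5023)

1572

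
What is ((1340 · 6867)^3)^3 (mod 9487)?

1911

1340 · 6867 = 9201780 ≡ 8877 (mod 9487)
(8877)^3 ≡ 4962 (mod 9487)
(4962)^3 ≡ 1911 (mod 9487)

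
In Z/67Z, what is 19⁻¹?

67 = 3*19 + 10
19 = 1*10 + 9
10 = 1*9 + 1
9 = 9*1 + 0
gcd(19, 67) = 1, so the inverse exists.
Bézout: 1 = 2*67 − 7*19.
So 19⁻¹ ≡ −7 ≡ 60 (mod 67).

60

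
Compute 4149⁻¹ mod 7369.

Apply the Euclidean algorithm and back-substitute:
7369 = 1*4149 + 3220
4149 = 1*3220 + 929
3220 = 3*929 + 433
929 = 2*433 + 63
433 = 6*63 + 55
63 = 1*55 + 8
55 = 6*8 + 7
8 = 1*7 + 1
7 = 7*1 + 0
gcd(4149, 7369) = 1, so the inverse exists.
Bézout: 1 = −527*7369 + 936*4149.
So 4149⁻¹ ≡ 936 (mod 7369).

936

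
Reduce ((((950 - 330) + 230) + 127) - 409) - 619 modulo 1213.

950 - 330 = 620
620 + 230 = 850
850 + 127 = 977
977 - 409 = 568
568 - 619 = -51 ≡ 1162 (mod 1213)

1162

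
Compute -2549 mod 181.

-2549 = -15*181 + 166, so -2549 ≡ 166 (mod 181).

166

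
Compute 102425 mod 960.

665

102425 = 106×960 + 665, so 102425 ≡ 665 (mod 960).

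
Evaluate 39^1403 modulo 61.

Using repeated squaring:
39^1 ≡ 39 (mod 61)
39^2 ≡ 39^2 = 1521 ≡ 57 (mod 61)
39^4 ≡ 57^2 = 3249 ≡ 16 (mod 61)
39^8 ≡ 16^2 = 256 ≡ 12 (mod 61)
39^16 ≡ 12^2 = 144 ≡ 22 (mod 61)
39^32 ≡ 22^2 = 484 ≡ 57 (mod 61)
39^64 ≡ 57^2 = 3249 ≡ 16 (mod 61)
39^128 ≡ 16^2 = 256 ≡ 12 (mod 61)
39^256 ≡ 12^2 = 144 ≡ 22 (mod 61)
39^512 ≡ 22^2 = 484 ≡ 57 (mod 61)
39^1024 ≡ 57^2 = 3249 ≡ 16 (mod 61)
39^1403 = 39^1024 × 39^256 × 39^64 × 39^32 × 39^16 × 39^8 × 39^2 × 39^1 ≡ 16 × 22 × 16 × 57 × 22 × 12 × 57 × 39 (mod 61).
Accumulate the product:
16 × 22 = 352 ≡ 47
47 × 16 = 752 ≡ 20
20 × 57 = 1140 ≡ 42
42 × 22 = 924 ≡ 9
9 × 12 = 108 ≡ 47
47 × 57 = 2679 ≡ 56
56 × 39 = 2184 ≡ 49

49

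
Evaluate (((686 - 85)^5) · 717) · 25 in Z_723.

686 - 85 = 601
(601)^5 ≡ 256 (mod 723)
256 · 717 = 183552 ≡ 633 (mod 723)
633 · 25 = 15825 ≡ 642 (mod 723)

642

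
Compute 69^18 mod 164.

49

Using repeated squaring:
69^1 ≡ 69 (mod 164)
69^2 ≡ 69^2 = 4761 ≡ 5 (mod 164)
69^4 ≡ 5^2 = 25 (mod 164)
69^8 ≡ 25^2 = 625 ≡ 133 (mod 164)
69^16 ≡ 133^2 = 17689 ≡ 141 (mod 164)
69^18 = 69^16 * 69^2 ≡ 141 * 5 (mod 164).
141 * 5 = 705 ≡ 49 (mod 164).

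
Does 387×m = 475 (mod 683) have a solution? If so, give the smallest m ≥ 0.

93

gcd(387, 683) = 1, so a unique solution mod 683 exists.
387⁻¹ ≡ 653 (mod 683).
m ≡ 653×475 ≡ 93 (mod 683).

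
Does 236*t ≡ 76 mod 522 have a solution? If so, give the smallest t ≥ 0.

164

gcd(236, 522) = 2, and 2 | 76, so solutions exist.
Divide through by 2: 118*t ≡ 38 (mod 261).
118⁻¹ ≡ 73 (mod 261).
t ≡ 73*38 ≡ 164 (mod 261).
The smallest non-negative solution is t = 164.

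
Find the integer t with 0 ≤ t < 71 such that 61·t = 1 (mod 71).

71 = 1*61 + 10
61 = 6*10 + 1
10 = 10*1 + 0
gcd(61, 71) = 1, so the inverse exists.
Back-substitute for 1:
1 = 1*61 − 6*10
  = −6*71 + 7*61
So 61⁻¹ ≡ 7 (mod 71).

7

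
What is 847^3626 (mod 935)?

484

847^1 ≡ 847 (mod 935)
847^2 ≡ 847^2 = 717409 ≡ 264 (mod 935)
847^4 ≡ 264^2 = 69696 ≡ 506 (mod 935)
847^8 ≡ 506^2 = 256036 ≡ 781 (mod 935)
847^16 ≡ 781^2 = 609961 ≡ 341 (mod 935)
847^32 ≡ 341^2 = 116281 ≡ 341 (mod 935)
847^64 ≡ 341^2 = 116281 ≡ 341 (mod 935)
847^128 ≡ 341^2 = 116281 ≡ 341 (mod 935)
847^256 ≡ 341^2 = 116281 ≡ 341 (mod 935)
847^512 ≡ 341^2 = 116281 ≡ 341 (mod 935)
847^1024 ≡ 341^2 = 116281 ≡ 341 (mod 935)
847^2048 ≡ 341^2 = 116281 ≡ 341 (mod 935)
847^3626 = 847^2048 * 847^1024 * 847^512 * 847^32 * 847^8 * 847^2 ≡ 341 * 341 * 341 * 341 * 781 * 264 (mod 935).
Accumulate the product:
341 * 341 = 116281 ≡ 341
341 * 341 = 116281 ≡ 341
341 * 341 = 116281 ≡ 341
341 * 781 = 266321 ≡ 781
781 * 264 = 206184 ≡ 484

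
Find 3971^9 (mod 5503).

2765

9 in binary is 1001, i.e. 9 = 8 + 1.
3971^1 ≡ 3971 (mod 5503)
3971^2 ≡ 3971^2 = 15768841 ≡ 2746 (mod 5503)
3971^4 ≡ 2746^2 = 7540516 ≡ 1406 (mod 5503)
3971^8 ≡ 1406^2 = 1976836 ≡ 1259 (mod 5503)
3971^9 = 3971^8 · 3971^1 ≡ 1259 · 3971 (mod 5503).
1259 · 3971 = 4999489 ≡ 2765 (mod 5503).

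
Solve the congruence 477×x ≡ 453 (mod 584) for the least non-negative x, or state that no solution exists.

225

gcd(477, 584) = 1, so a unique solution mod 584 exists.
477⁻¹ ≡ 453 (mod 584).
x ≡ 453×453 ≡ 225 (mod 584).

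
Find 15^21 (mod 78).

21 in binary is 10101, i.e. 21 = 16 + 4 + 1.
15^1 ≡ 15 (mod 78)
15^2 ≡ 15^2 = 225 ≡ 69 (mod 78)
15^4 ≡ 69^2 = 4761 ≡ 3 (mod 78)
15^8 ≡ 3^2 = 9 (mod 78)
15^16 ≡ 9^2 = 81 ≡ 3 (mod 78)
15^21 = 15^16 · 15^4 · 15^1 ≡ 3 · 3 · 15 (mod 78).
Accumulate the product:
3 · 3 = 9
9 · 15 = 135 ≡ 57

57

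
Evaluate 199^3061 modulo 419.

215

By square-and-multiply:
3061 in binary is 101111110101, i.e. 3061 = 2048 + 512 + 256 + 128 + 64 + 32 + 16 + 4 + 1.
199^1 ≡ 199 (mod 419)
199^2 ≡ 199^2 = 39601 ≡ 215 (mod 419)
199^4 ≡ 215^2 = 46225 ≡ 135 (mod 419)
199^8 ≡ 135^2 = 18225 ≡ 208 (mod 419)
199^16 ≡ 208^2 = 43264 ≡ 107 (mod 419)
199^32 ≡ 107^2 = 11449 ≡ 136 (mod 419)
199^64 ≡ 136^2 = 18496 ≡ 60 (mod 419)
199^128 ≡ 60^2 = 3600 ≡ 248 (mod 419)
199^256 ≡ 248^2 = 61504 ≡ 330 (mod 419)
199^512 ≡ 330^2 = 108900 ≡ 379 (mod 419)
199^1024 ≡ 379^2 = 143641 ≡ 343 (mod 419)
199^2048 ≡ 343^2 = 117649 ≡ 329 (mod 419)
199^3061 = 199^2048 × 199^512 × 199^256 × 199^128 × 199^64 × 199^32 × 199^16 × 199^4 × 199^1 ≡ 329 × 379 × 330 × 248 × 60 × 136 × 107 × 135 × 199 (mod 419).
Accumulate the product:
329 × 379 = 124691 ≡ 248
248 × 330 = 81840 ≡ 135
135 × 248 = 33480 ≡ 379
379 × 60 = 22740 ≡ 114
114 × 136 = 15504 ≡ 1
1 × 107 = 107
107 × 135 = 14445 ≡ 199
199 × 199 = 39601 ≡ 215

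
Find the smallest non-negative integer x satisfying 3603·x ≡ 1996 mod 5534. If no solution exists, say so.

gcd(3603, 5534) = 1, so a unique solution mod 5534 exists.
3603⁻¹ ≡ 1923 (mod 5534).
x ≡ 1923·1996 ≡ 3246 (mod 5534).

3246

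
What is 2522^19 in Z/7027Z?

19 in binary is 10011, i.e. 19 = 16 + 2 + 1.
2522^1 ≡ 2522 (mod 7027)
2522^2 ≡ 2522^2 = 6360484 ≡ 1049 (mod 7027)
2522^4 ≡ 1049^2 = 1100401 ≡ 4189 (mod 7027)
2522^8 ≡ 4189^2 = 17547721 ≡ 1302 (mod 7027)
2522^16 ≡ 1302^2 = 1695204 ≡ 1697 (mod 7027)
2522^19 = 2522^16 · 2522^2 · 2522^1 ≡ 1697 · 1049 · 2522 (mod 7027).
Accumulate the product:
1697 · 1049 = 1780153 ≡ 2322
2322 · 2522 = 5856084 ≡ 2593

2593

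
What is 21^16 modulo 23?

9

Using repeated squaring:
21^1 ≡ 21 (mod 23)
21^2 ≡ 21^2 = 441 ≡ 4 (mod 23)
21^4 ≡ 4^2 = 16 (mod 23)
21^8 ≡ 16^2 = 256 ≡ 3 (mod 23)
21^16 ≡ 3^2 = 9 (mod 23)
So 21^16 ≡ 9 (mod 23).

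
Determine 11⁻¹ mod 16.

3

16 = 1×11 + 5
11 = 2×5 + 1
5 = 5×1 + 0
gcd(11, 16) = 1, so the inverse exists.
Back-substitute for 1:
1 = 1×11 − 2×5
  = −2×16 + 3×11
So 11⁻¹ ≡ 3 (mod 16).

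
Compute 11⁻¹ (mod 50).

Run the extended Euclidean algorithm:
50 = 4*11 + 6
11 = 1*6 + 5
6 = 1*5 + 1
5 = 5*1 + 0
gcd(11, 50) = 1, so the inverse exists.
Back-substitute for 1:
1 = 1*6 − 1*5
  = −1*11 + 2*6
  = 2*50 − 9*11
So 11⁻¹ ≡ −9 ≡ 41 (mod 50).

41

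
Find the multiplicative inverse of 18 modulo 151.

42

151 = 8×18 + 7
18 = 2×7 + 4
7 = 1×4 + 3
4 = 1×3 + 1
3 = 3×1 + 0
gcd(18, 151) = 1, so the inverse exists.
Bézout: 1 = −5×151 + 42×18.
So 18⁻¹ ≡ 42 (mod 151).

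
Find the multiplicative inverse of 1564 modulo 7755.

1909

7755 = 4·1564 + 1499
1564 = 1·1499 + 65
1499 = 23·65 + 4
65 = 16·4 + 1
4 = 4·1 + 0
gcd(1564, 7755) = 1, so the inverse exists.
Bézout: 1 = −385·7755 + 1909·1564.
So 1564⁻¹ ≡ 1909 (mod 7755).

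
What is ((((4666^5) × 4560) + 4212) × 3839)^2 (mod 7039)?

(4666)^5 ≡ 4007 (mod 7039)
4007 × 4560 = 18271920 ≡ 5715 (mod 7039)
5715 + 4212 = 9927 ≡ 2888 (mod 7039)
2888 × 3839 = 11087032 ≡ 607 (mod 7039)
(607)^2 ≡ 2421 (mod 7039)

2421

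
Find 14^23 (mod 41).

14^1 ≡ 14 (mod 41)
14^2 ≡ 14^2 = 196 ≡ 32 (mod 41)
14^4 ≡ 32^2 = 1024 ≡ 40 (mod 41)
14^8 ≡ 40^2 = 1600 ≡ 1 (mod 41)
14^16 ≡ 1^2 = 1 (mod 41)
14^23 = 14^16 × 14^4 × 14^2 × 14^1 ≡ 1 × 40 × 32 × 14 (mod 41).
Accumulate the product:
1 × 40 = 40
40 × 32 = 1280 ≡ 9
9 × 14 = 126 ≡ 3

3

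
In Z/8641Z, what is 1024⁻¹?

3772

Apply the Euclidean algorithm and back-substitute:
8641 = 8*1024 + 449
1024 = 2*449 + 126
449 = 3*126 + 71
126 = 1*71 + 55
71 = 1*55 + 16
55 = 3*16 + 7
16 = 2*7 + 2
7 = 3*2 + 1
2 = 2*1 + 0
gcd(1024, 8641) = 1, so the inverse exists.
Back-substitute for 1:
1 = 1*7 − 3*2
  = −3*16 + 7*7
  = 7*55 − 24*16
  = −24*71 + 31*55
  = 31*126 − 55*71
  = −55*449 + 196*126
  = 196*1024 − 447*449
  = −447*8641 + 3772*1024
So 1024⁻¹ ≡ 3772 (mod 8641).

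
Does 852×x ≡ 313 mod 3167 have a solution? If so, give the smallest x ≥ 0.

gcd(852, 3167) = 1, so a unique solution mod 3167 exists.
852⁻¹ ≡ 2234 (mod 3167).
x ≡ 2234×313 ≡ 2502 (mod 3167).

2502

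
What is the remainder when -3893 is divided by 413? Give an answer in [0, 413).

237

-3893 = -10×413 + 237, so -3893 ≡ 237 (mod 413).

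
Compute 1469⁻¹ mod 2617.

Apply the Euclidean algorithm and back-substitute:
2617 = 1×1469 + 1148
1469 = 1×1148 + 321
1148 = 3×321 + 185
321 = 1×185 + 136
185 = 1×136 + 49
136 = 2×49 + 38
49 = 1×38 + 11
38 = 3×11 + 5
11 = 2×5 + 1
5 = 5×1 + 0
gcd(1469, 2617) = 1, so the inverse exists.
Bézout: 1 = 270×2617 − 481×1469.
So 1469⁻¹ ≡ −481 ≡ 2136 (mod 2617).

2136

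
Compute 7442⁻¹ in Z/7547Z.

575

7547 = 1·7442 + 105
7442 = 70·105 + 92
105 = 1·92 + 13
92 = 7·13 + 1
13 = 13·1 + 0
gcd(7442, 7547) = 1, so the inverse exists.
Back-substitute for 1:
1 = 1·92 − 7·13
  = −7·105 + 8·92
  = 8·7442 − 567·105
  = −567·7547 + 575·7442
So 7442⁻¹ ≡ 575 (mod 7547).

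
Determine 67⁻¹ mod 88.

67

88 = 1×67 + 21
67 = 3×21 + 4
21 = 5×4 + 1
4 = 4×1 + 0
gcd(67, 88) = 1, so the inverse exists.
Back-substitute for 1:
1 = 1×21 − 5×4
  = −5×67 + 16×21
  = 16×88 − 21×67
So 67⁻¹ ≡ −21 ≡ 67 (mod 88).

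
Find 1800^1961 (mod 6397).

1961 in binary is 11110101001, i.e. 1961 = 1024 + 512 + 256 + 128 + 32 + 8 + 1.
1800^1 ≡ 1800 (mod 6397)
1800^2 ≡ 1800^2 = 3240000 ≡ 3118 (mod 6397)
1800^4 ≡ 3118^2 = 9721924 ≡ 4881 (mod 6397)
1800^8 ≡ 4881^2 = 23824161 ≡ 1733 (mod 6397)
1800^16 ≡ 1733^2 = 3003289 ≡ 3096 (mod 6397)
1800^32 ≡ 3096^2 = 9585216 ≡ 2510 (mod 6397)
1800^64 ≡ 2510^2 = 6300100 ≡ 5452 (mod 6397)
1800^128 ≡ 5452^2 = 29724304 ≡ 3842 (mod 6397)
1800^256 ≡ 3842^2 = 14760964 ≡ 3085 (mod 6397)
1800^512 ≡ 3085^2 = 9517225 ≡ 4886 (mod 6397)
1800^1024 ≡ 4886^2 = 23872996 ≡ 5789 (mod 6397)
1800^1961 = 1800^1024 × 1800^512 × 1800^256 × 1800^128 × 1800^32 × 1800^8 × 1800^1 ≡ 5789 × 4886 × 3085 × 3842 × 2510 × 1733 × 1800 (mod 6397).
Accumulate the product:
5789 × 4886 = 28285054 ≡ 3917
3917 × 3085 = 12083945 ≡ 12
12 × 3842 = 46104 ≡ 1325
1325 × 2510 = 3325750 ≡ 5707
5707 × 1733 = 9890231 ≡ 469
469 × 1800 = 844200 ≡ 6193

6193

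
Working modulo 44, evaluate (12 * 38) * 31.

12 * 38 = 456 ≡ 16 (mod 44)
16 * 31 = 496 ≡ 12 (mod 44)

12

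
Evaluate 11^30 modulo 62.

30 in binary is 11110, i.e. 30 = 16 + 8 + 4 + 2.
11^1 ≡ 11 (mod 62)
11^2 ≡ 11^2 = 121 ≡ 59 (mod 62)
11^4 ≡ 59^2 = 3481 ≡ 9 (mod 62)
11^8 ≡ 9^2 = 81 ≡ 19 (mod 62)
11^16 ≡ 19^2 = 361 ≡ 51 (mod 62)
11^30 = 11^16 * 11^8 * 11^4 * 11^2 ≡ 51 * 19 * 9 * 59 (mod 62).
Accumulate the product:
51 * 19 = 969 ≡ 39
39 * 9 = 351 ≡ 41
41 * 59 = 2419 ≡ 1

1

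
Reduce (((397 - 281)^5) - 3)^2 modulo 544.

489

397 - 281 = 116
(116)^5 ≡ 352 (mod 544)
352 - 3 = 349
(349)^2 ≡ 489 (mod 544)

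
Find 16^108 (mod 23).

Compute successive squares:
108 in binary is 1101100, i.e. 108 = 64 + 32 + 8 + 4.
16^1 ≡ 16 (mod 23)
16^2 ≡ 16^2 = 256 ≡ 3 (mod 23)
16^4 ≡ 3^2 = 9 (mod 23)
16^8 ≡ 9^2 = 81 ≡ 12 (mod 23)
16^16 ≡ 12^2 = 144 ≡ 6 (mod 23)
16^32 ≡ 6^2 = 36 ≡ 13 (mod 23)
16^64 ≡ 13^2 = 169 ≡ 8 (mod 23)
16^108 = 16^64 · 16^32 · 16^8 · 16^4 ≡ 8 · 13 · 12 · 9 (mod 23).
Accumulate the product:
8 · 13 = 104 ≡ 12
12 · 12 = 144 ≡ 6
6 · 9 = 54 ≡ 8

8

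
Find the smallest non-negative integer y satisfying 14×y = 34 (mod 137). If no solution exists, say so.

22

gcd(14, 137) = 1, so a unique solution mod 137 exists.
14⁻¹ ≡ 49 (mod 137).
y ≡ 49×34 ≡ 22 (mod 137).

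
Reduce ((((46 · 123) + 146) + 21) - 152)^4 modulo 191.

4

46 · 123 = 5658 ≡ 119 (mod 191)
119 + 146 = 265 ≡ 74 (mod 191)
74 + 21 = 95
95 - 152 = -57 ≡ 134 (mod 191)
(134)^4 ≡ 4 (mod 191)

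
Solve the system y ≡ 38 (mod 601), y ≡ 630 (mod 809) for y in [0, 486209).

601⁻¹ mod 809: 601*35 ≡ 1 (mod 809), so 601⁻¹ ≡ 35.
y = 38 + 601*((630 − 38)*35 mod 809) = 38 + 601*495 = 297533.

297533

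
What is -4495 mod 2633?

771

-4495 = -2×2633 + 771, so -4495 ≡ 771 (mod 2633).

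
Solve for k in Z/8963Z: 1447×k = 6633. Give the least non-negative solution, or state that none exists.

gcd(1447, 8963) = 1, so a unique solution mod 8963 exists.
1447⁻¹ ≡ 2775 (mod 8963).
k ≡ 2775×6633 ≡ 5536 (mod 8963).

5536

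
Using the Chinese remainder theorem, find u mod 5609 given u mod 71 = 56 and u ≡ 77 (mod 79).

1973

71⁻¹ mod 79: 71·69 ≡ 1 (mod 79), so 71⁻¹ ≡ 69.
u = 56 + 71·((77 − 56)·69 mod 79) = 56 + 71·27 = 1973.
Check: 1973 mod 71 = 56, 1973 mod 79 = 77. ✓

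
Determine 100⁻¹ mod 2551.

1250

Run the extended Euclidean algorithm:
2551 = 25×100 + 51
100 = 1×51 + 49
51 = 1×49 + 2
49 = 24×2 + 1
2 = 2×1 + 0
gcd(100, 2551) = 1, so the inverse exists.
Back-substitute for 1:
1 = 1×49 − 24×2
  = −24×51 + 25×49
  = 25×100 − 49×51
  = −49×2551 + 1250×100
So 100⁻¹ ≡ 1250 (mod 2551).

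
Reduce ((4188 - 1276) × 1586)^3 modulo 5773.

4188 - 1276 = 2912
2912 × 1586 = 4618432 ≡ 32 (mod 5773)
(32)^3 ≡ 3903 (mod 5773)

3903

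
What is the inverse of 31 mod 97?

Apply the Euclidean algorithm and back-substitute:
97 = 3*31 + 4
31 = 7*4 + 3
4 = 1*3 + 1
3 = 3*1 + 0
gcd(31, 97) = 1, so the inverse exists.
Back-substitute for 1:
1 = 1*4 − 1*3
  = −1*31 + 8*4
  = 8*97 − 25*31
So 31⁻¹ ≡ −25 ≡ 72 (mod 97).

72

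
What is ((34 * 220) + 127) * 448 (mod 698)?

34 * 220 = 7480 ≡ 500 (mod 698)
500 + 127 = 627
627 * 448 = 280896 ≡ 300 (mod 698)

300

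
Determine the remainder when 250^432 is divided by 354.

432 in binary is 110110000, i.e. 432 = 256 + 128 + 32 + 16.
250^1 ≡ 250 (mod 354)
250^2 ≡ 250^2 = 62500 ≡ 196 (mod 354)
250^4 ≡ 196^2 = 38416 ≡ 184 (mod 354)
250^8 ≡ 184^2 = 33856 ≡ 226 (mod 354)
250^16 ≡ 226^2 = 51076 ≡ 100 (mod 354)
250^32 ≡ 100^2 = 10000 ≡ 88 (mod 354)
250^64 ≡ 88^2 = 7744 ≡ 310 (mod 354)
250^128 ≡ 310^2 = 96100 ≡ 166 (mod 354)
250^256 ≡ 166^2 = 27556 ≡ 298 (mod 354)
250^432 = 250^256 · 250^128 · 250^32 · 250^16 ≡ 298 · 166 · 88 · 100 (mod 354).
Accumulate the product:
298 · 166 = 49468 ≡ 262
262 · 88 = 23056 ≡ 46
46 · 100 = 4600 ≡ 352

352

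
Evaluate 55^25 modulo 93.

Using repeated squaring:
25 in binary is 11001, i.e. 25 = 16 + 8 + 1.
55^1 ≡ 55 (mod 93)
55^2 ≡ 55^2 = 3025 ≡ 49 (mod 93)
55^4 ≡ 49^2 = 2401 ≡ 76 (mod 93)
55^8 ≡ 76^2 = 5776 ≡ 10 (mod 93)
55^16 ≡ 10^2 = 100 ≡ 7 (mod 93)
55^25 = 55^16 · 55^8 · 55^1 ≡ 7 · 10 · 55 (mod 93).
Accumulate the product:
7 · 10 = 70
70 · 55 = 3850 ≡ 37

37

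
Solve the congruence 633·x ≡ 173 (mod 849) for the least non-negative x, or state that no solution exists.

no solution

gcd(633, 849) = 3, and 3 does not divide 173.
So the congruence has no solution.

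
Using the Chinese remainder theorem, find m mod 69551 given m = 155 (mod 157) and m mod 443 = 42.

157⁻¹ mod 443: 157×364 ≡ 1 (mod 443), so 157⁻¹ ≡ 364.
m = 155 + 157×((42 − 155)×364 mod 443) = 155 + 157×67 = 10674.
Check: 10674 mod 157 = 155, 10674 mod 443 = 42. ✓

10674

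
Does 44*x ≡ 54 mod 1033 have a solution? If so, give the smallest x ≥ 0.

236

gcd(44, 1033) = 1, so a unique solution mod 1033 exists.
44⁻¹ ≡ 540 (mod 1033).
x ≡ 540*54 ≡ 236 (mod 1033).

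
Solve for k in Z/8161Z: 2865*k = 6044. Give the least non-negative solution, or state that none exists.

3765

gcd(2865, 8161) = 1, so a unique solution mod 8161 exists.
2865⁻¹ ≡ 2689 (mod 8161).
k ≡ 2689*6044 ≡ 3765 (mod 8161).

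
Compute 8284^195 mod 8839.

8284^1 ≡ 8284 (mod 8839)
8284^2 ≡ 8284^2 = 68624656 ≡ 7499 (mod 8839)
8284^4 ≡ 7499^2 = 56235001 ≡ 1283 (mod 8839)
8284^8 ≡ 1283^2 = 1646089 ≡ 2035 (mod 8839)
8284^16 ≡ 2035^2 = 4141225 ≡ 4573 (mod 8839)
8284^32 ≡ 4573^2 = 20912329 ≡ 8094 (mod 8839)
8284^64 ≡ 8094^2 = 65512836 ≡ 7007 (mod 8839)
8284^128 ≡ 7007^2 = 49098049 ≡ 6243 (mod 8839)
8284^195 = 8284^128 · 8284^64 · 8284^2 · 8284^1 ≡ 6243 · 7007 · 7499 · 8284 (mod 8839).
Accumulate the product:
6243 · 7007 = 43744701 ≡ 490
490 · 7499 = 3674510 ≡ 6325
6325 · 8284 = 52396300 ≡ 7547

7547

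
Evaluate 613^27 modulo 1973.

613^1 ≡ 613 (mod 1973)
613^2 ≡ 613^2 = 375769 ≡ 899 (mod 1973)
613^4 ≡ 899^2 = 808201 ≡ 1244 (mod 1973)
613^8 ≡ 1244^2 = 1547536 ≡ 704 (mod 1973)
613^16 ≡ 704^2 = 495616 ≡ 393 (mod 1973)
613^27 = 613^16 × 613^8 × 613^2 × 613^1 ≡ 393 × 704 × 899 × 613 (mod 1973).
Accumulate the product:
393 × 704 = 276672 ≡ 452
452 × 899 = 406348 ≡ 1883
1883 × 613 = 1154279 ≡ 74

74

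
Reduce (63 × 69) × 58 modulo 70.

63 × 69 = 4347 ≡ 7 (mod 70)
7 × 58 = 406 ≡ 56 (mod 70)

56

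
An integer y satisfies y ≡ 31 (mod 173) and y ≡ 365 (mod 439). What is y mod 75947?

173⁻¹ mod 439: 173×236 ≡ 1 (mod 439), so 173⁻¹ ≡ 236.
y = 31 + 173×((365 − 31)×236 mod 439) = 31 + 173×243 = 42070.

42070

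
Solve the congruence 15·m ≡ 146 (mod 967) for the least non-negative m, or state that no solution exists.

461

gcd(15, 967) = 1, so a unique solution mod 967 exists.
15⁻¹ ≡ 129 (mod 967).
m ≡ 129·146 ≡ 461 (mod 967).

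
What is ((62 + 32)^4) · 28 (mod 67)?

50

62 + 32 = 94 ≡ 27 (mod 67)
(27)^4 ≡ 64 (mod 67)
64 · 28 = 1792 ≡ 50 (mod 67)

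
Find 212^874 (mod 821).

257

874 in binary is 1101101010, i.e. 874 = 512 + 256 + 64 + 32 + 8 + 2.
212^1 ≡ 212 (mod 821)
212^2 ≡ 212^2 = 44944 ≡ 610 (mod 821)
212^4 ≡ 610^2 = 372100 ≡ 187 (mod 821)
212^8 ≡ 187^2 = 34969 ≡ 487 (mod 821)
212^16 ≡ 487^2 = 237169 ≡ 721 (mod 821)
212^32 ≡ 721^2 = 519841 ≡ 148 (mod 821)
212^64 ≡ 148^2 = 21904 ≡ 558 (mod 821)
212^128 ≡ 558^2 = 311364 ≡ 205 (mod 821)
212^256 ≡ 205^2 = 42025 ≡ 154 (mod 821)
212^512 ≡ 154^2 = 23716 ≡ 728 (mod 821)
212^874 = 212^512 · 212^256 · 212^64 · 212^32 · 212^8 · 212^2 ≡ 728 · 154 · 558 · 148 · 487 · 610 (mod 821).
Accumulate the product:
728 · 154 = 112112 ≡ 456
456 · 558 = 254448 ≡ 759
759 · 148 = 112332 ≡ 676
676 · 487 = 329212 ≡ 812
812 · 610 = 495320 ≡ 257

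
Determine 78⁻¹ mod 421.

27

Run the extended Euclidean algorithm:
421 = 5×78 + 31
78 = 2×31 + 16
31 = 1×16 + 15
16 = 1×15 + 1
15 = 15×1 + 0
gcd(78, 421) = 1, so the inverse exists.
Bézout: 1 = −5×421 + 27×78.
So 78⁻¹ ≡ 27 (mod 421).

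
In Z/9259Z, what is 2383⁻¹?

3629

9259 = 3*2383 + 2110
2383 = 1*2110 + 273
2110 = 7*273 + 199
273 = 1*199 + 74
199 = 2*74 + 51
74 = 1*51 + 23
51 = 2*23 + 5
23 = 4*5 + 3
5 = 1*3 + 2
3 = 1*2 + 1
2 = 2*1 + 0
gcd(2383, 9259) = 1, so the inverse exists.
Bézout: 1 = −934*9259 + 3629*2383.
So 2383⁻¹ ≡ 3629 (mod 9259).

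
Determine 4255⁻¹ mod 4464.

4464 = 1*4255 + 209
4255 = 20*209 + 75
209 = 2*75 + 59
75 = 1*59 + 16
59 = 3*16 + 11
16 = 1*11 + 5
11 = 2*5 + 1
5 = 5*1 + 0
gcd(4255, 4464) = 1, so the inverse exists.
Back-substitute for 1:
1 = 1*11 − 2*5
  = −2*16 + 3*11
  = 3*59 − 11*16
  = −11*75 + 14*59
  = 14*209 − 39*75
  = −39*4255 + 794*209
  = 794*4464 − 833*4255
So 4255⁻¹ ≡ −833 ≡ 3631 (mod 4464).

3631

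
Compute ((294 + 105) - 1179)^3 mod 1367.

683

294 + 105 = 399
399 - 1179 = -780 ≡ 587 (mod 1367)
(587)^3 ≡ 683 (mod 1367)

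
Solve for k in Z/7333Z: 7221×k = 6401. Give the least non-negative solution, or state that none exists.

gcd(7221, 7333) = 1, so a unique solution mod 7333 exists.
7221⁻¹ ≡ 6089 (mod 7333).
k ≡ 6089×6401 ≡ 794 (mod 7333).

794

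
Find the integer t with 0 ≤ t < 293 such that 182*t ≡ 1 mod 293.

227

293 = 1*182 + 111
182 = 1*111 + 71
111 = 1*71 + 40
71 = 1*40 + 31
40 = 1*31 + 9
31 = 3*9 + 4
9 = 2*4 + 1
4 = 4*1 + 0
gcd(182, 293) = 1, so the inverse exists.
Back-substitute for 1:
1 = 1*9 − 2*4
  = −2*31 + 7*9
  = 7*40 − 9*31
  = −9*71 + 16*40
  = 16*111 − 25*71
  = −25*182 + 41*111
  = 41*293 − 66*182
So 182⁻¹ ≡ −66 ≡ 227 (mod 293).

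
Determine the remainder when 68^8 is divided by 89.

Using repeated squaring:
68^1 ≡ 68 (mod 89)
68^2 ≡ 68^2 = 4624 ≡ 85 (mod 89)
68^4 ≡ 85^2 = 7225 ≡ 16 (mod 89)
68^8 ≡ 16^2 = 256 ≡ 78 (mod 89)
So 68^8 ≡ 78 (mod 89).

78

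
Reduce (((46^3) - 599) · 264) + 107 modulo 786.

749

(46)^3 ≡ 658 (mod 786)
658 - 599 = 59
59 · 264 = 15576 ≡ 642 (mod 786)
642 + 107 = 749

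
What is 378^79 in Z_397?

79 in binary is 1001111, i.e. 79 = 64 + 8 + 4 + 2 + 1.
378^1 ≡ 378 (mod 397)
378^2 ≡ 378^2 = 142884 ≡ 361 (mod 397)
378^4 ≡ 361^2 = 130321 ≡ 105 (mod 397)
378^8 ≡ 105^2 = 11025 ≡ 306 (mod 397)
378^16 ≡ 306^2 = 93636 ≡ 341 (mod 397)
378^32 ≡ 341^2 = 116281 ≡ 357 (mod 397)
378^64 ≡ 357^2 = 127449 ≡ 12 (mod 397)
378^79 = 378^64 · 378^8 · 378^4 · 378^2 · 378^1 ≡ 12 · 306 · 105 · 361 · 378 (mod 397).
Accumulate the product:
12 · 306 = 3672 ≡ 99
99 · 105 = 10395 ≡ 73
73 · 361 = 26353 ≡ 151
151 · 378 = 57078 ≡ 307

307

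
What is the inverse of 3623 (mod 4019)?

477

By the extended Euclidean algorithm:
4019 = 1·3623 + 396
3623 = 9·396 + 59
396 = 6·59 + 42
59 = 1·42 + 17
42 = 2·17 + 8
17 = 2·8 + 1
8 = 8·1 + 0
gcd(3623, 4019) = 1, so the inverse exists.
Back-substitute for 1:
1 = 1·17 − 2·8
  = −2·42 + 5·17
  = 5·59 − 7·42
  = −7·396 + 47·59
  = 47·3623 − 430·396
  = −430·4019 + 477·3623
So 3623⁻¹ ≡ 477 (mod 4019).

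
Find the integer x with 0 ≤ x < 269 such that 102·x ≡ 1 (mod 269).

240

Apply the Euclidean algorithm and back-substitute:
269 = 2·102 + 65
102 = 1·65 + 37
65 = 1·37 + 28
37 = 1·28 + 9
28 = 3·9 + 1
9 = 9·1 + 0
gcd(102, 269) = 1, so the inverse exists.
Bézout: 1 = 11·269 − 29·102.
So 102⁻¹ ≡ −29 ≡ 240 (mod 269).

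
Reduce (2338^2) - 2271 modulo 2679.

(2338)^2 ≡ 1084 (mod 2679)
1084 - 2271 = -1187 ≡ 1492 (mod 2679)

1492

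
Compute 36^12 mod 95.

11

By square-and-multiply:
12 in binary is 1100, i.e. 12 = 8 + 4.
36^1 ≡ 36 (mod 95)
36^2 ≡ 36^2 = 1296 ≡ 61 (mod 95)
36^4 ≡ 61^2 = 3721 ≡ 16 (mod 95)
36^8 ≡ 16^2 = 256 ≡ 66 (mod 95)
36^12 = 36^8 × 36^4 ≡ 66 × 16 (mod 95).
66 × 16 = 1056 ≡ 11 (mod 95).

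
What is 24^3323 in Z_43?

24^1 ≡ 24 (mod 43)
24^2 ≡ 24^2 = 576 ≡ 17 (mod 43)
24^4 ≡ 17^2 = 289 ≡ 31 (mod 43)
24^8 ≡ 31^2 = 961 ≡ 15 (mod 43)
24^16 ≡ 15^2 = 225 ≡ 10 (mod 43)
24^32 ≡ 10^2 = 100 ≡ 14 (mod 43)
24^64 ≡ 14^2 = 196 ≡ 24 (mod 43)
24^128 ≡ 24^2 = 576 ≡ 17 (mod 43)
24^256 ≡ 17^2 = 289 ≡ 31 (mod 43)
24^512 ≡ 31^2 = 961 ≡ 15 (mod 43)
24^1024 ≡ 15^2 = 225 ≡ 10 (mod 43)
24^2048 ≡ 10^2 = 100 ≡ 14 (mod 43)
24^3323 = 24^2048 · 24^1024 · 24^128 · 24^64 · 24^32 · 24^16 · 24^8 · 24^2 · 24^1 ≡ 14 · 10 · 17 · 24 · 14 · 10 · 15 · 17 · 24 (mod 43).
Accumulate the product:
14 · 10 = 140 ≡ 11
11 · 17 = 187 ≡ 15
15 · 24 = 360 ≡ 16
16 · 14 = 224 ≡ 9
9 · 10 = 90 ≡ 4
4 · 15 = 60 ≡ 17
17 · 17 = 289 ≡ 31
31 · 24 = 744 ≡ 13

13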